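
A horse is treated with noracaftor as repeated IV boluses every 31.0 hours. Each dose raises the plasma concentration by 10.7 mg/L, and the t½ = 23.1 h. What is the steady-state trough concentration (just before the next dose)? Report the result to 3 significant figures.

k = ln 2 / 23.1 = 0.03001 h⁻¹
Fraction remaining after one interval: e^(−kτ) = e^(−0.03001 × 31.0) = 0.3945
R = 1 / (1 − 0.3945) = 1.651
Css,max = 10.7 × 1.651 = 17.67 mg/L
Css,min = Css,max × e^(−kτ) = 17.67 × 0.3945 ≈ 6.97 mg/L

6.97 mg/L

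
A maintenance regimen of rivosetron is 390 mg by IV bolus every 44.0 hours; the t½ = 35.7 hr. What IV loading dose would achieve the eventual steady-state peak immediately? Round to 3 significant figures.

k = ln 2 / 35.7 = 0.01942 hr⁻¹
Accumulation ratio R = 1 / (1 − e^(−kτ)) = 1 / (1 − e^(−0.01942×44.0)) = 1 / (1 − 0.4256) = 1.741
Loading dose = maintenance dose × R = 390 × 1.741 ≈ 679 mg

679 mg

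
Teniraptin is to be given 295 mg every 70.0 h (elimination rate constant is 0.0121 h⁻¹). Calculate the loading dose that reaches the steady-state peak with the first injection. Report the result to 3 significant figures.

Accumulation ratio R = 1 / (1 − e^(−kτ)) = 1 / (1 − e^(−0.01210×70.0)) = 1 / (1 − 0.4287) = 1.750
Loading dose = maintenance dose × R = 295 × 1.750 ≈ 516 mg

516 mg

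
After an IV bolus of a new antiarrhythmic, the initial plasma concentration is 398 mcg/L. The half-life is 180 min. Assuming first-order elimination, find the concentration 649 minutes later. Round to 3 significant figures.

32.7 mcg/L

k = ln 2 / 180 = 0.003851 min⁻¹
649 min is 3.606 half-lives, so C = 398 × (1/2)^3.606 = 398 × 0.08215 ≈ 32.7 mcg/L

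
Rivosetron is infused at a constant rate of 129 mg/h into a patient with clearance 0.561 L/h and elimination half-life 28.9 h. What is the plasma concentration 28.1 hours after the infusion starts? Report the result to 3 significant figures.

Css = rate / CL = 129 / 0.561 = 229.9 µg/mL
k = ln 2 / 28.9 = 0.02398 h⁻¹
C(t) = Css (1 − e^(−kt)) = 229.9 × (1 − e^(−0.6740)) = 229.9 × 0.4903 ≈ 113 µg/mL

113 µg/mL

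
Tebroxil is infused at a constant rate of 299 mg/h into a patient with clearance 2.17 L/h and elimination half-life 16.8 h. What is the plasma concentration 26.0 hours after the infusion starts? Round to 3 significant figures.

Css = rate / CL = 299 / 2.17 = 137.8 mg/L
k = ln 2 / 16.8 = 0.04126 h⁻¹
C(t) = Css (1 − e^(−kt)) = 137.8 × (1 − e^(−1.073)) = 137.8 × 0.6579 ≈ 90.7 mg/L

90.7 mg/L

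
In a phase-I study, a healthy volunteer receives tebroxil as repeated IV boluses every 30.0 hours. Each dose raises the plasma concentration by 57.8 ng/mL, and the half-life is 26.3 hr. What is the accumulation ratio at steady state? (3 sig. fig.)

1.83

k = ln 2 / 26.3 = 0.02636 hr⁻¹
Fraction remaining after one interval: e^(−kτ) = e^(−0.02636 × 30.0) = 0.4535
R = 1 / (1 − 0.4535) = 1 / 0.5465 ≈ 1.83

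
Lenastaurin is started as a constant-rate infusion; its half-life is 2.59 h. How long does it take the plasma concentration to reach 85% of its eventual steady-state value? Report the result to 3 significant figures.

7.09 hours

k = ln 2 / 2.59 = 0.2676 h⁻¹
f = 1 − e^(−kt)  ⇒  t = −ln(1 − f) / k
t = −ln(1 − 0.85) / 0.2676 = 1.897 / 0.2676 ≈ 7.09 hours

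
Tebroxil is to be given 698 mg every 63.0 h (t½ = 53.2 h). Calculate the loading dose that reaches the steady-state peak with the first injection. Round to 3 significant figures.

k = ln 2 / 53.2 = 0.01303 h⁻¹
Accumulation ratio R = 1 / (1 − e^(−kτ)) = 1 / (1 − e^(−0.01303×63.0)) = 1 / (1 − 0.4401) = 1.786
Loading dose = maintenance dose × R = 698 × 1.786 ≈ 1250 mg

1250 mg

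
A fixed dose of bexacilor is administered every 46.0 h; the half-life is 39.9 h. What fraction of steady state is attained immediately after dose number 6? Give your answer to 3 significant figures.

k = ln 2 / 39.9 = 0.01737 h⁻¹
f_n = 1 − e^(−nkτ) = 1 − e^(−6 × 0.01737 × 46.0) = 1 − e^(−4.795) = 1 − 0.008273 ≈ 0.992

0.992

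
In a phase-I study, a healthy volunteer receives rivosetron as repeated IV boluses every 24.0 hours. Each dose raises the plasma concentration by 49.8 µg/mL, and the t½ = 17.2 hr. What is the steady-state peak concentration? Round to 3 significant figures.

k = ln 2 / 17.2 = 0.04030 hr⁻¹
Fraction remaining after one interval: e^(−kτ) = e^(−0.04030 × 24.0) = 0.3802
R = 1 / (1 − 0.3802) = 1.613
Css,max = 49.8 × 1.613 ≈ 80.3 µg/mL

80.3 µg/mL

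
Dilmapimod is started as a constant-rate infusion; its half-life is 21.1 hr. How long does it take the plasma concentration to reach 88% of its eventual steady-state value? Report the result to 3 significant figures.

64.5 hours

k = ln 2 / 21.1 = 0.03285 hr⁻¹
f = 1 − e^(−kt)  ⇒  t = −ln(1 − f) / k
t = −ln(1 − 0.88) / 0.03285 = 2.120 / 0.03285 ≈ 64.5 hours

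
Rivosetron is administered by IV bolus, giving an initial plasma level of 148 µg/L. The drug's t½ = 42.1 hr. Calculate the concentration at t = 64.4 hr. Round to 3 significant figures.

k = ln 2 / 42.1 = 0.01646 hr⁻¹
C(t) = C₀ e^(−kt) = 148 × e^(−0.01646 × 64.4) = 148 × e^(−1.060) = 148 × 0.3464 ≈ 51.3 µg/L

51.3 µg/L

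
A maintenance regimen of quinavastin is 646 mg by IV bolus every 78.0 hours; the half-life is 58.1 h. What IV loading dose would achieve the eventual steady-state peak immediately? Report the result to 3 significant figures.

k = ln 2 / 58.1 = 0.01193 h⁻¹
Accumulation ratio R = 1 / (1 − e^(−kτ)) = 1 / (1 − e^(−0.01193×78.0)) = 1 / (1 − 0.3943) = 1.651
Loading dose = maintenance dose × R = 646 × 1.651 ≈ 1070 mg

1070 mg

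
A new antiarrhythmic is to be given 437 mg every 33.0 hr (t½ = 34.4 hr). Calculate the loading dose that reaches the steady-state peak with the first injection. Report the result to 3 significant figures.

900 mg

k = ln 2 / 34.4 = 0.02015 hr⁻¹
Accumulation ratio R = 1 / (1 − e^(−kτ)) = 1 / (1 − e^(−0.02015×33.0)) = 1 / (1 − 0.5143) = 2.059
Loading dose = maintenance dose × R = 437 × 2.059 ≈ 900 mg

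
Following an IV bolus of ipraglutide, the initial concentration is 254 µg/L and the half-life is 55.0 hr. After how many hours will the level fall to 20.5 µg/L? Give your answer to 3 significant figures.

k = ln 2 / 55.0 = 0.01260 hr⁻¹
C(t) = C₀ e^(−kt)  ⇒  t = ln(C₀/C) / k
t = ln(254/20.5) / 0.01260 = 2.517 / 0.01260 ≈ 200 hours

200 hours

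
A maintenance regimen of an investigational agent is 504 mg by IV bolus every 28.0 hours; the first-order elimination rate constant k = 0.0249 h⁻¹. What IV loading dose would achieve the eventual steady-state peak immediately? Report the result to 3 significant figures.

Accumulation ratio R = 1 / (1 − e^(−kτ)) = 1 / (1 − e^(−0.02490×28.0)) = 1 / (1 − 0.4980) = 1.992
Loading dose = maintenance dose × R = 504 × 1.992 ≈ 1000 mg

1000 mg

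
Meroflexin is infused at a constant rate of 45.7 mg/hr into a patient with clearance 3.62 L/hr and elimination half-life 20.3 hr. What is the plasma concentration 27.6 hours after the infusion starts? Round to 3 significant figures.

7.70 mg/L

Css = rate / CL = 45.7 / 3.62 = 12.62 mg/L
k = ln 2 / 20.3 = 0.03415 hr⁻¹
C(t) = Css (1 − e^(−kt)) = 12.62 × (1 − e^(−0.9424)) = 12.62 × 0.6103 ≈ 7.70 mg/L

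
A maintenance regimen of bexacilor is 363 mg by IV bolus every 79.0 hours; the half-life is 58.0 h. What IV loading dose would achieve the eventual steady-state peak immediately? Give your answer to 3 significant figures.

k = ln 2 / 58.0 = 0.01195 h⁻¹
Accumulation ratio R = 1 / (1 − e^(−kτ)) = 1 / (1 − e^(−0.01195×79.0)) = 1 / (1 − 0.3890) = 1.637
Loading dose = maintenance dose × R = 363 × 1.637 ≈ 594 mg

594 mg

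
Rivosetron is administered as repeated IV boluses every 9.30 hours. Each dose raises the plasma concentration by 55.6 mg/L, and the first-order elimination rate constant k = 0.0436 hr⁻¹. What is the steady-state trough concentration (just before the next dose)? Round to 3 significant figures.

111 mg/L

Fraction remaining after one interval: e^(−kτ) = e^(−0.04360 × 9.30) = 0.6667
R = 1 / (1 − 0.6667) = 3.000
Css,max = 55.6 × 3.000 = 166.8 mg/L
Css,min = Css,max × e^(−kτ) = 166.8 × 0.6667 ≈ 111 mg/L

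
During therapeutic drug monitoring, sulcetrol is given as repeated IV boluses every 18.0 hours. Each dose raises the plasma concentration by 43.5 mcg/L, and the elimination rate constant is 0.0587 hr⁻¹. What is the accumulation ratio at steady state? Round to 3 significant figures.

Fraction remaining after one interval: e^(−kτ) = e^(−0.05870 × 18.0) = 0.3476
R = 1 / (1 − 0.3476) = 1 / 0.6524 ≈ 1.53

1.53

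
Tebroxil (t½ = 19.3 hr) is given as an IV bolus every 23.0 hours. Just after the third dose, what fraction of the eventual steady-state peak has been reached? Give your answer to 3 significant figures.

k = ln 2 / 19.3 = 0.03591 hr⁻¹
f_n = 1 − e^(−nkτ) = 1 − e^(−3 × 0.03591 × 23.0) = 1 − e^(−2.478) = 1 − 0.08390 ≈ 0.916

0.916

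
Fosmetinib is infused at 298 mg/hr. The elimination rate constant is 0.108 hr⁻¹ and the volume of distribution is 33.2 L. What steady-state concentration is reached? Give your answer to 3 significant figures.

83.1 mg/L

CL = k · V = 0.108 × 33.2 = 3.586 L/hr
Css = rate / CL = 298 / 3.586 ≈ 83.1 mg/L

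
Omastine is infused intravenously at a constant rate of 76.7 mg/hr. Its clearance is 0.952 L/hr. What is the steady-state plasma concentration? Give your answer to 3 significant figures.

Css = infusion rate / CL = 76.7 / 0.952 ≈ 80.6 µg/mL

80.6 µg/mL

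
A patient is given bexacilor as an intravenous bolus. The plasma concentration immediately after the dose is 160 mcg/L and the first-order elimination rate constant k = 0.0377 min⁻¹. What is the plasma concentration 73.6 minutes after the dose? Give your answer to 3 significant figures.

9.98 mcg/L

C(t) = C₀ e^(−kt) = 160 × e^(−0.03770 × 73.6) = 160 × e^(−2.775) = 160 × 0.06237 ≈ 9.98 mcg/L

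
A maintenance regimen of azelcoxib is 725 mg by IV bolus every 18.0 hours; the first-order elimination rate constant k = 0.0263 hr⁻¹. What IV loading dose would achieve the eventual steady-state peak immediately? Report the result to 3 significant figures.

1920 mg

Accumulation ratio R = 1 / (1 − e^(−kτ)) = 1 / (1 − e^(−0.02630×18.0)) = 1 / (1 − 0.6229) = 2.652
Loading dose = maintenance dose × R = 725 × 2.652 ≈ 1920 mg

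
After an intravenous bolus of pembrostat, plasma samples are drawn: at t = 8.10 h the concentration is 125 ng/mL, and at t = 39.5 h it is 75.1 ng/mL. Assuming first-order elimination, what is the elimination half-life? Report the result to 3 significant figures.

42.7 hours

k = ln(C₁/C₂) / (t₂ − t₁) = ln(125/75.1) / (39.5 − 8.10)
  = 0.5095 / 31.40 = 0.01623 h⁻¹
t½ = ln 2 / k = ln 2 / 0.01623 ≈ 42.7 hours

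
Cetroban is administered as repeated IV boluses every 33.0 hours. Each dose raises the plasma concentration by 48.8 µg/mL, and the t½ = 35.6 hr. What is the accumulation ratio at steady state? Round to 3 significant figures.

k = ln 2 / 35.6 = 0.01947 hr⁻¹
Fraction remaining after one interval: e^(−kτ) = e^(−0.01947 × 33.0) = 0.5260
R = 1 / (1 − 0.5260) = 1 / 0.4740 ≈ 2.11

2.11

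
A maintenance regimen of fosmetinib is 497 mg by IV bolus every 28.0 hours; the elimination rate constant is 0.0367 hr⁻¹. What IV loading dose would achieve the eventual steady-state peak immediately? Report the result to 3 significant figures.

774 mg

Accumulation ratio R = 1 / (1 − e^(−kτ)) = 1 / (1 − e^(−0.03670×28.0)) = 1 / (1 − 0.3579) = 1.557
Loading dose = maintenance dose × R = 497 × 1.557 ≈ 774 mg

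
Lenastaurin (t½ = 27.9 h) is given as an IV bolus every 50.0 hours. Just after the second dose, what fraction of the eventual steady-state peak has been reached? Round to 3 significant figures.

0.917

k = ln 2 / 27.9 = 0.02484 h⁻¹
f_n = 1 − e^(−nkτ) = 1 − e^(−2 × 0.02484 × 50.0) = 1 − e^(−2.484) = 1 − 0.08338 ≈ 0.917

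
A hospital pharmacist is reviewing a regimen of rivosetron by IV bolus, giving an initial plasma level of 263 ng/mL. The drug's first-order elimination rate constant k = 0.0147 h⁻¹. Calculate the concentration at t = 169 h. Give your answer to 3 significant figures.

C(t) = C₀ e^(−kt) = 263 × e^(−0.01470 × 169) = 263 × e^(−2.484) = 263 × 0.08338 ≈ 21.9 ng/mL

21.9 ng/mL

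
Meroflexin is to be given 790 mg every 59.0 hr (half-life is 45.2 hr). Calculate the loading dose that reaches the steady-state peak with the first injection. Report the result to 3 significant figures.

k = ln 2 / 45.2 = 0.01534 hr⁻¹
Accumulation ratio R = 1 / (1 − e^(−kτ)) = 1 / (1 − e^(−0.01534×59.0)) = 1 / (1 − 0.4046) = 1.680
Loading dose = maintenance dose × R = 790 × 1.680 ≈ 1330 mg

1330 mg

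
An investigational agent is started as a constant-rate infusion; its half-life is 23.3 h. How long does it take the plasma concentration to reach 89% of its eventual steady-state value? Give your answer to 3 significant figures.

74.2 hours

k = ln 2 / 23.3 = 0.02975 h⁻¹
f = 1 − e^(−kt)  ⇒  t = −ln(1 − f) / k
t = −ln(1 − 0.89) / 0.02975 = 2.207 / 0.02975 ≈ 74.2 hours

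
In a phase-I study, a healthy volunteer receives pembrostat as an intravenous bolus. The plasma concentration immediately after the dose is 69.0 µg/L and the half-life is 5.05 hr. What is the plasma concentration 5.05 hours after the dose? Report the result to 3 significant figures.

k = ln 2 / 5.05 = 0.1373 hr⁻¹
5.05 hr is 1.000 half-lives, so C = 69.0 × (1/2)^1.000 = 69.0 × 0.5000 ≈ 34.5 µg/L

34.5 µg/L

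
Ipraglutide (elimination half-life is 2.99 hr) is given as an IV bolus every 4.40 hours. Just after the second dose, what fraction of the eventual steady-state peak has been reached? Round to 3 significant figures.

k = ln 2 / 2.99 = 0.2318 hr⁻¹
f_n = 1 − e^(−nkτ) = 1 − e^(−2 × 0.2318 × 4.40) = 1 − e^(−2.040) = 1 − 0.1300 ≈ 0.870

0.870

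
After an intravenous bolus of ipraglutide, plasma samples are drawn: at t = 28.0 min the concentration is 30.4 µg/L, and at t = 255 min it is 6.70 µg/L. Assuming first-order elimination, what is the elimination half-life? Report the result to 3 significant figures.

k = ln(C₁/C₂) / (t₂ − t₁) = ln(30.4/6.70) / (255 − 28.0)
  = 1.512 / 227.0 = 0.006662 min⁻¹
t½ = ln 2 / k = ln 2 / 0.006662 ≈ 104 minutes

104 minutes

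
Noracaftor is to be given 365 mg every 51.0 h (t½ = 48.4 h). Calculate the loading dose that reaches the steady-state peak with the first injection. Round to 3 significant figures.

k = ln 2 / 48.4 = 0.01432 h⁻¹
Accumulation ratio R = 1 / (1 − e^(−kτ)) = 1 / (1 − e^(−0.01432×51.0)) = 1 / (1 − 0.4817) = 1.929
Loading dose = maintenance dose × R = 365 × 1.929 ≈ 704 mg

704 mg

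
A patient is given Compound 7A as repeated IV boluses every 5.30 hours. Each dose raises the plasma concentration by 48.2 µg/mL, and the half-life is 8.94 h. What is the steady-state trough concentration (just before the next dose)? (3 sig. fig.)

k = ln 2 / 8.94 = 0.07753 h⁻¹
Fraction remaining after one interval: e^(−kτ) = e^(−0.07753 × 5.30) = 0.6630
R = 1 / (1 − 0.6630) = 2.968
Css,max = 48.2 × 2.968 = 143.0 µg/mL
Css,min = Css,max × e^(−kτ) = 143.0 × 0.6630 ≈ 94.8 µg/mL

94.8 µg/mL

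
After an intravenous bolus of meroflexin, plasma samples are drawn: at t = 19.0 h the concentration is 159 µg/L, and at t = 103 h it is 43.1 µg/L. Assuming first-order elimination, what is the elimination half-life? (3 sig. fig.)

k = ln(C₁/C₂) / (t₂ − t₁) = ln(159/43.1) / (103 − 19.0)
  = 1.305 / 84.00 = 0.01554 h⁻¹
t½ = ln 2 / k = ln 2 / 0.01554 ≈ 44.6 hours

44.6 hours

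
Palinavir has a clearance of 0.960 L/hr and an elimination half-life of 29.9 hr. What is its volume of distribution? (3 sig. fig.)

k = ln 2 / t½ = ln 2 / 29.9 = 0.02318 hr⁻¹
V = CL / k = 0.960 / 0.02318 ≈ 41.4 L

41.4 L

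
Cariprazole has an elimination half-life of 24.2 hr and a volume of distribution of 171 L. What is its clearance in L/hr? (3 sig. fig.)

4.90 L/hr

k = ln 2 / t½ = ln 2 / 24.2 = 0.02864 hr⁻¹
CL = k · V = 0.02864 × 171 ≈ 4.90 L/hr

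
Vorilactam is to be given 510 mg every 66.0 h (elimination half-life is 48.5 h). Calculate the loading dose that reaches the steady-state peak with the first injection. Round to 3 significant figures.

835 mg

k = ln 2 / 48.5 = 0.01429 h⁻¹
Accumulation ratio R = 1 / (1 − e^(−kτ)) = 1 / (1 − e^(−0.01429×66.0)) = 1 / (1 − 0.3894) = 1.638
Loading dose = maintenance dose × R = 510 × 1.638 ≈ 835 mg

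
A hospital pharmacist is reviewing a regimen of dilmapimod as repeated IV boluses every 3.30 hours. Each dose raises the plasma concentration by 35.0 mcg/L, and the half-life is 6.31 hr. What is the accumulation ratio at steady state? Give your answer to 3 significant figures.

3.29

k = ln 2 / 6.31 = 0.1098 hr⁻¹
Fraction remaining after one interval: e^(−kτ) = e^(−0.1098 × 3.30) = 0.6959
R = 1 / (1 − 0.6959) = 1 / 0.3041 ≈ 3.29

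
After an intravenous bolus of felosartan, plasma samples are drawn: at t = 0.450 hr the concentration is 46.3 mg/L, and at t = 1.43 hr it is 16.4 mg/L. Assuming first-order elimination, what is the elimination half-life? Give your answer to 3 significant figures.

0.655 hours

k = ln(C₁/C₂) / (t₂ − t₁) = ln(46.3/16.4) / (1.43 − 0.450)
  = 1.038 / 0.9800 = 1.059 hr⁻¹
t½ = ln 2 / k = ln 2 / 1.059 ≈ 0.655 hours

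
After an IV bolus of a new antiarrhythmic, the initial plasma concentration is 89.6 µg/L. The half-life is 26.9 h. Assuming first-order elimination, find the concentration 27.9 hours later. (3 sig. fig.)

43.7 µg/L

k = ln 2 / 26.9 = 0.02577 h⁻¹
C(t) = C₀ e^(−kt) = 89.6 × e^(−0.02577 × 27.9) = 89.6 × e^(−0.7189) = 89.6 × 0.4873 ≈ 43.7 µg/L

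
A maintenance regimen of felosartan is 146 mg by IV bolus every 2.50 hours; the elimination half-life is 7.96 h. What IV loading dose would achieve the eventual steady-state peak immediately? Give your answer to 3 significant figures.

746 mg

k = ln 2 / 7.96 = 0.08708 h⁻¹
Accumulation ratio R = 1 / (1 − e^(−kτ)) = 1 / (1 − e^(−0.08708×2.50)) = 1 / (1 − 0.8044) = 5.112
Loading dose = maintenance dose × R = 146 × 5.112 ≈ 746 mg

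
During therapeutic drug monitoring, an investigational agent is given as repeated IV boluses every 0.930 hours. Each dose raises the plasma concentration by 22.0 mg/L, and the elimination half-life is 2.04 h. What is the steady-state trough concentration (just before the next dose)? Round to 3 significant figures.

k = ln 2 / 2.04 = 0.3398 h⁻¹
Fraction remaining after one interval: e^(−kτ) = e^(−0.3398 × 0.930) = 0.7291
R = 1 / (1 − 0.7291) = 3.691
Css,max = 22.0 × 3.691 = 81.20 mg/L
Css,min = Css,max × e^(−kτ) = 81.20 × 0.7291 ≈ 59.2 mg/L

59.2 mg/L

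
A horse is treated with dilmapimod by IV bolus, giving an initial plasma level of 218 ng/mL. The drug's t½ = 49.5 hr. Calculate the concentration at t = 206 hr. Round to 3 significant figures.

12.2 ng/mL

k = ln 2 / 49.5 = 0.01400 hr⁻¹
C(t) = C₀ e^(−kt) = 218 × e^(−0.01400 × 206) = 218 × e^(−2.885) = 218 × 0.05588 ≈ 12.2 ng/mL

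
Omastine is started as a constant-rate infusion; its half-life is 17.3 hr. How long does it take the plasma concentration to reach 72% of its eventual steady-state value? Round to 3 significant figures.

31.8 hours

k = ln 2 / 17.3 = 0.04007 hr⁻¹
f = 1 − e^(−kt)  ⇒  t = −ln(1 − f) / k
t = −ln(1 − 0.72) / 0.04007 = 1.273 / 0.04007 ≈ 31.8 hours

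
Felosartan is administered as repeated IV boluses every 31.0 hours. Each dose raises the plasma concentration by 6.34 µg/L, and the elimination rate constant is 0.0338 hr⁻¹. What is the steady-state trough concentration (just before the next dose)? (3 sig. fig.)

3.42 µg/L

Fraction remaining after one interval: e^(−kτ) = e^(−0.03380 × 31.0) = 0.3507
R = 1 / (1 − 0.3507) = 1.540
Css,max = 6.34 × 1.540 = 9.764 µg/L
Css,min = Css,max × e^(−kτ) = 9.764 × 0.3507 ≈ 3.42 µg/L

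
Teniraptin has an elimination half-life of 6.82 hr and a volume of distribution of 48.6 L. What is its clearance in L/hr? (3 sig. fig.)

4.94 L/hr

k = ln 2 / t½ = ln 2 / 6.82 = 0.1016 hr⁻¹
CL = k · V = 0.1016 × 48.6 ≈ 4.94 L/hr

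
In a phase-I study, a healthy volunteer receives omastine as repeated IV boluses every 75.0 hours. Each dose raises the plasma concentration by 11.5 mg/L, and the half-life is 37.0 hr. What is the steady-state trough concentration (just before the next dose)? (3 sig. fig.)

k = ln 2 / 37.0 = 0.01873 hr⁻¹
Fraction remaining after one interval: e^(−kτ) = e^(−0.01873 × 75.0) = 0.2454
R = 1 / (1 − 0.2454) = 1.325
Css,max = 11.5 × 1.325 = 15.24 mg/L
Css,min = Css,max × e^(−kτ) = 15.24 × 0.2454 ≈ 3.74 mg/L

3.74 mg/L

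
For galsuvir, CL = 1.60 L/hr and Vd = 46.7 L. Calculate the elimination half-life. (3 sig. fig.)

20.2 hours

k = CL / V = 1.60 / 46.7 = 0.03426 hr⁻¹
t½ = ln 2 / k = ln 2 / 0.03426 ≈ 20.2 hours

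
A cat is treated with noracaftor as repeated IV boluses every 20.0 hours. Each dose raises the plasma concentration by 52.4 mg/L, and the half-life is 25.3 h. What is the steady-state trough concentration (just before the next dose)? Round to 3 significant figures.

k = ln 2 / 25.3 = 0.02740 h⁻¹
Fraction remaining after one interval: e^(−kτ) = e^(−0.02740 × 20.0) = 0.5781
R = 1 / (1 − 0.5781) = 2.370
Css,max = 52.4 × 2.370 = 124.2 mg/L
Css,min = Css,max × e^(−kτ) = 124.2 × 0.5781 ≈ 71.8 mg/L

71.8 mg/L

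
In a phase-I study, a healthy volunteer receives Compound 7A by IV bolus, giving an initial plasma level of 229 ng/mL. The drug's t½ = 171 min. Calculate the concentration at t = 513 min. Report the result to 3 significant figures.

28.6 ng/mL

k = ln 2 / 171 = 0.004053 min⁻¹
513 min is 3.000 half-lives, so C = 229 × (1/2)^3.000 = 229 × 0.1250 ≈ 28.6 ng/mL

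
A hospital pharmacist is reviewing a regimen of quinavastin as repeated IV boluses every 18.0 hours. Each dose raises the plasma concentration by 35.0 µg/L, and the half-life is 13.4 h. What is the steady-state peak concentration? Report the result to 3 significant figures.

k = ln 2 / 13.4 = 0.05173 h⁻¹
Fraction remaining after one interval: e^(−kτ) = e^(−0.05173 × 18.0) = 0.3941
R = 1 / (1 − 0.3941) = 1.650
Css,max = 35.0 × 1.650 ≈ 57.8 µg/L

57.8 µg/L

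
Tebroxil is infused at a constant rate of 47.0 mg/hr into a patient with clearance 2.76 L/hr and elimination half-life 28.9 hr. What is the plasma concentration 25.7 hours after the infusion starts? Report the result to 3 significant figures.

7.84 mg/L

Css = rate / CL = 47.0 / 2.76 = 17.03 mg/L
k = ln 2 / 28.9 = 0.02398 hr⁻¹
C(t) = Css (1 − e^(−kt)) = 17.03 × (1 − e^(−0.6164)) = 17.03 × 0.4601 ≈ 7.84 mg/L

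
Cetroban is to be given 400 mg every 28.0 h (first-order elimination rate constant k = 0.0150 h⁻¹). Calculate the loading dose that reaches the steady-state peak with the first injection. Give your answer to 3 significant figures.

Accumulation ratio R = 1 / (1 − e^(−kτ)) = 1 / (1 − e^(−0.01500×28.0)) = 1 / (1 − 0.6570) = 2.916
Loading dose = maintenance dose × R = 400 × 2.916 ≈ 1170 mg

1170 mg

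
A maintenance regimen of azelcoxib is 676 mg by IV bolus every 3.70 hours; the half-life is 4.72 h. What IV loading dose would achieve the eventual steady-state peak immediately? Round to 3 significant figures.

k = ln 2 / 4.72 = 0.1469 h⁻¹
Accumulation ratio R = 1 / (1 − e^(−kτ)) = 1 / (1 − e^(−0.1469×3.70)) = 1 / (1 − 0.5808) = 2.385
Loading dose = maintenance dose × R = 676 × 2.385 ≈ 1610 mg

1610 mg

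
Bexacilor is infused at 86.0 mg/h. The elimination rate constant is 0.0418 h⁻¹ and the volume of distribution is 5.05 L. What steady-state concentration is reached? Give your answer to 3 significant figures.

CL = k · V = 0.0418 × 5.05 = 0.2111 L/h
Css = rate / CL = 86.0 / 0.2111 ≈ 407 µg/mL

407 µg/mL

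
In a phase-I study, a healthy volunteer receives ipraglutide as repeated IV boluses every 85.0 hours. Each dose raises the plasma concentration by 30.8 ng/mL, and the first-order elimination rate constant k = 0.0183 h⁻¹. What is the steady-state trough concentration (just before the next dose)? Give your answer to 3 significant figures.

8.24 ng/mL

Fraction remaining after one interval: e^(−kτ) = e^(−0.01830 × 85.0) = 0.2111
R = 1 / (1 − 0.2111) = 1.268
Css,max = 30.8 × 1.268 = 39.04 ng/mL
Css,min = Css,max × e^(−kτ) = 39.04 × 0.2111 ≈ 8.24 ng/mL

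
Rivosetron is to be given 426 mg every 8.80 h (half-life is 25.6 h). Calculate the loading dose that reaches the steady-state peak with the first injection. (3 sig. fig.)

k = ln 2 / 25.6 = 0.02708 h⁻¹
Accumulation ratio R = 1 / (1 − e^(−kτ)) = 1 / (1 − e^(−0.02708×8.80)) = 1 / (1 − 0.7880) = 4.717
Loading dose = maintenance dose × R = 426 × 4.717 ≈ 2010 mg

2010 mg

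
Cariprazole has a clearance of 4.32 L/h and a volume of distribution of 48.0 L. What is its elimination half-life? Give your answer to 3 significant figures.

7.70 hours

k = CL / V = 4.32 / 48.0 = 0.09000 h⁻¹
t½ = ln 2 / k = ln 2 / 0.09000 ≈ 7.70 hours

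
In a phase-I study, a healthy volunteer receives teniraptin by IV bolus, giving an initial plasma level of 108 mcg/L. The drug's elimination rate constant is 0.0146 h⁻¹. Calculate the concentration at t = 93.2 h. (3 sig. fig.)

27.7 mcg/L

C(t) = C₀ e^(−kt) = 108 × e^(−0.01460 × 93.2) = 108 × e^(−1.361) = 108 × 0.2565 ≈ 27.7 mcg/L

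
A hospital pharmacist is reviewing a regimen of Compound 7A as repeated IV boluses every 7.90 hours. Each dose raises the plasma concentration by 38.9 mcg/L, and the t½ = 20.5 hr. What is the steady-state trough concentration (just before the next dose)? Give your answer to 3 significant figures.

127 mcg/L

k = ln 2 / 20.5 = 0.03381 hr⁻¹
Fraction remaining after one interval: e^(−kτ) = e^(−0.03381 × 7.90) = 0.7656
R = 1 / (1 − 0.7656) = 4.266
Css,max = 38.9 × 4.266 = 165.9 mcg/L
Css,min = Css,max × e^(−kτ) = 165.9 × 0.7656 ≈ 127 mcg/L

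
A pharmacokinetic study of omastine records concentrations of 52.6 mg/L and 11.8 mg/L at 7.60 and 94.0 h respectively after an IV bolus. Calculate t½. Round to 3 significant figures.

40.1 hours

k = ln(C₁/C₂) / (t₂ − t₁) = ln(52.6/11.8) / (94.0 − 7.60)
  = 1.495 / 86.40 = 0.01730 h⁻¹
t½ = ln 2 / k = ln 2 / 0.01730 ≈ 40.1 hours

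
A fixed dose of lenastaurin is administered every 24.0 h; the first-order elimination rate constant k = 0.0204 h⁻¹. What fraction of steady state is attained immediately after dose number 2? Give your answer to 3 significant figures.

f_n = 1 − e^(−nkτ) = 1 − e^(−2 × 0.02040 × 24.0) = 1 − e^(−0.9792) = 1 − 0.3756 ≈ 0.624

0.624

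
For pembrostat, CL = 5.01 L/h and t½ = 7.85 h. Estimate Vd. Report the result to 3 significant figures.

56.7 L

k = ln 2 / t½ = ln 2 / 7.85 = 0.08830 h⁻¹
V = CL / k = 5.01 / 0.08830 ≈ 56.7 L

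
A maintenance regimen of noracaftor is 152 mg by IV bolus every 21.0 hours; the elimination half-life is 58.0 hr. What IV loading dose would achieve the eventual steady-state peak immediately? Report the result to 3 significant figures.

685 mg

k = ln 2 / 58.0 = 0.01195 hr⁻¹
Accumulation ratio R = 1 / (1 − e^(−kτ)) = 1 / (1 − e^(−0.01195×21.0)) = 1 / (1 − 0.7780) = 4.505
Loading dose = maintenance dose × R = 152 × 4.505 ≈ 685 mg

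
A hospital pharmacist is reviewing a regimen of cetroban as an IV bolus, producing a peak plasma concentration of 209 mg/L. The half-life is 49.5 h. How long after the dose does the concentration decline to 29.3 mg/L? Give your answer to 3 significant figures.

k = ln 2 / 49.5 = 0.01400 h⁻¹
C(t) = C₀ e^(−kt)  ⇒  t = ln(C₀/C) / k
t = ln(209/29.3) / 0.01400 = 1.965 / 0.01400 ≈ 140 hours

140 hours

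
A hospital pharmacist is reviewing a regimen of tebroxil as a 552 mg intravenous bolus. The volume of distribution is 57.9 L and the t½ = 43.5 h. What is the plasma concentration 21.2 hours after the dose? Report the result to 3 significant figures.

6.80 µg/mL

C₀ = dose / V = 552 / 57.9 = 9.534 µg/mL
k = ln 2 / 43.5 = 0.01593 h⁻¹
C(t) = C₀ e^(−kt) = 9.534 × e^(−0.01593 × 21.2) = 9.534 × e^(−0.3378) = 9.534 × 0.7133 ≈ 6.80 µg/mL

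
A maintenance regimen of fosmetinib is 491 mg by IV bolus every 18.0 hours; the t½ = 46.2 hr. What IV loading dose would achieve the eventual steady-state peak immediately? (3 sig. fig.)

2070 mg

k = ln 2 / 46.2 = 0.01500 hr⁻¹
Accumulation ratio R = 1 / (1 − e^(−kτ)) = 1 / (1 − e^(−0.01500×18.0)) = 1 / (1 − 0.7633) = 4.225
Loading dose = maintenance dose × R = 491 × 4.225 ≈ 2070 mg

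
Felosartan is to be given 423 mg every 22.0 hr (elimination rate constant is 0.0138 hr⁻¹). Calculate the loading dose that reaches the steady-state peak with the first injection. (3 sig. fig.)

1620 mg

Accumulation ratio R = 1 / (1 − e^(−kτ)) = 1 / (1 − e^(−0.01380×22.0)) = 1 / (1 − 0.7382) = 3.819
Loading dose = maintenance dose × R = 423 × 3.819 ≈ 1620 mg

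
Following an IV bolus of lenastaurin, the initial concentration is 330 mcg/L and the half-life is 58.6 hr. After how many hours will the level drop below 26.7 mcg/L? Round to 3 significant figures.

k = ln 2 / 58.6 = 0.01183 hr⁻¹
C(t) = C₀ e^(−kt)  ⇒  t = ln(C₀/C) / k
t = ln(330/26.7) / 0.01183 = 2.514 / 0.01183 ≈ 213 hours

213 hours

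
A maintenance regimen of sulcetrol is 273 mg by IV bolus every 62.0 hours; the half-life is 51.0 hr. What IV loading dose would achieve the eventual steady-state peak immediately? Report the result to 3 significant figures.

479 mg

k = ln 2 / 51.0 = 0.01359 hr⁻¹
Accumulation ratio R = 1 / (1 − e^(−kτ)) = 1 / (1 − e^(−0.01359×62.0)) = 1 / (1 − 0.4306) = 1.756
Loading dose = maintenance dose × R = 273 × 1.756 ≈ 479 mg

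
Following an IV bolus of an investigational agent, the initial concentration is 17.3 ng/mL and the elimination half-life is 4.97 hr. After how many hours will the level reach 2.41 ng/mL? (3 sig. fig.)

14.1 hours

k = ln 2 / 4.97 = 0.1395 hr⁻¹
C(t) = C₀ e^(−kt)  ⇒  t = ln(C₀/C) / k
t = ln(17.3/2.41) / 0.1395 = 1.971 / 0.1395 ≈ 14.1 hours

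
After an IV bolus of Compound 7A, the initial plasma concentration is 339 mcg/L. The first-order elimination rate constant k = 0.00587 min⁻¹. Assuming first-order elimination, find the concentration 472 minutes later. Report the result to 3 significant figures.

21.2 mcg/L

C(t) = C₀ e^(−kt) = 339 × e^(−0.005870 × 472) = 339 × e^(−2.771) = 339 × 0.06262 ≈ 21.2 mcg/L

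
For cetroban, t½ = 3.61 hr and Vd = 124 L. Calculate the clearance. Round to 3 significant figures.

k = ln 2 / t½ = ln 2 / 3.61 = 0.1920 hr⁻¹
CL = k · V = 0.1920 × 124 ≈ 23.8 L/hr

23.8 L/hr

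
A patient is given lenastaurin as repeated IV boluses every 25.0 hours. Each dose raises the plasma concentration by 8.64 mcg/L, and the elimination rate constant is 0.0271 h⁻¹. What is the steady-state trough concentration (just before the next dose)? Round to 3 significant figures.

8.92 mcg/L

Fraction remaining after one interval: e^(−kτ) = e^(−0.02710 × 25.0) = 0.5079
R = 1 / (1 − 0.5079) = 2.032
Css,max = 8.64 × 2.032 = 17.56 mcg/L
Css,min = Css,max × e^(−kτ) = 17.56 × 0.5079 ≈ 8.92 mcg/L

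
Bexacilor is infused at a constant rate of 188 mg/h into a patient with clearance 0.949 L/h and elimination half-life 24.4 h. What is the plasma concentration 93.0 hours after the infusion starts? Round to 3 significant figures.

Css = rate / CL = 188 / 0.949 = 198.1 µg/mL
k = ln 2 / 24.4 = 0.02841 h⁻¹
C(t) = Css (1 − e^(−kt)) = 198.1 × (1 − e^(−2.642)) = 198.1 × 0.9288 ≈ 184 µg/mL

184 µg/mL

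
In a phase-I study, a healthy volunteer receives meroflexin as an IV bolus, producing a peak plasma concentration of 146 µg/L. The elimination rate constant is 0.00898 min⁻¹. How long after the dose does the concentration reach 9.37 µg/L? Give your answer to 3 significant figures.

C(t) = C₀ e^(−kt)  ⇒  t = ln(C₀/C) / k
t = ln(146/9.37) / 0.008980 = 2.746 / 0.008980 ≈ 306 minutes

306 minutes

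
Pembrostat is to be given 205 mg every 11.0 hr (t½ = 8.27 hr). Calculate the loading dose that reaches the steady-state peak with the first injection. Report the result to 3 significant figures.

340 mg

k = ln 2 / 8.27 = 0.08381 hr⁻¹
Accumulation ratio R = 1 / (1 − e^(−kτ)) = 1 / (1 − e^(−0.08381×11.0)) = 1 / (1 − 0.3977) = 1.660
Loading dose = maintenance dose × R = 205 × 1.660 ≈ 340 mg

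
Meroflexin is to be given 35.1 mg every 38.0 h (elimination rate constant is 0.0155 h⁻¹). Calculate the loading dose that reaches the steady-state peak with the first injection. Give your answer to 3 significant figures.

Accumulation ratio R = 1 / (1 − e^(−kτ)) = 1 / (1 − e^(−0.01550×38.0)) = 1 / (1 − 0.5549) = 2.247
Loading dose = maintenance dose × R = 35.1 × 2.247 ≈ 78.9 mg

78.9 mg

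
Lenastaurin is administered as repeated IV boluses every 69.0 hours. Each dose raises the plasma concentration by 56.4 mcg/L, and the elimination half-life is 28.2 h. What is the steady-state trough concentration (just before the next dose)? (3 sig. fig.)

k = ln 2 / 28.2 = 0.02458 h⁻¹
Fraction remaining after one interval: e^(−kτ) = e^(−0.02458 × 69.0) = 0.1834
R = 1 / (1 − 0.1834) = 1.225
Css,max = 56.4 × 1.225 = 69.07 mcg/L
Css,min = Css,max × e^(−kτ) = 69.07 × 0.1834 ≈ 12.7 mcg/L

12.7 mcg/L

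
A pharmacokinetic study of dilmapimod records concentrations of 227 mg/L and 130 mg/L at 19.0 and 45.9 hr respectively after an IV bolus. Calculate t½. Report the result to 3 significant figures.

33.5 hours

k = ln(C₁/C₂) / (t₂ − t₁) = ln(227/130) / (45.9 − 19.0)
  = 0.5574 / 26.90 = 0.02072 hr⁻¹
t½ = ln 2 / k = ln 2 / 0.02072 ≈ 33.5 hours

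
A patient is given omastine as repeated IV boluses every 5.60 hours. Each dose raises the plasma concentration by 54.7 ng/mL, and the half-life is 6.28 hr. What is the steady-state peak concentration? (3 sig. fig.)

k = ln 2 / 6.28 = 0.1104 hr⁻¹
Fraction remaining after one interval: e^(−kτ) = e^(−0.1104 × 5.60) = 0.5390
R = 1 / (1 − 0.5390) = 2.169
Css,max = 54.7 × 2.169 ≈ 119 ng/mL

119 ng/mL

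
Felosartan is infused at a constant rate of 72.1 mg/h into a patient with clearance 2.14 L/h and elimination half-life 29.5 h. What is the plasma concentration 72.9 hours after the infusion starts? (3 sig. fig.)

27.6 mg/L

Css = rate / CL = 72.1 / 2.14 = 33.69 mg/L
k = ln 2 / 29.5 = 0.02350 h⁻¹
C(t) = Css (1 − e^(−kt)) = 33.69 × (1 − e^(−1.713)) = 33.69 × 0.8197 ≈ 27.6 mg/L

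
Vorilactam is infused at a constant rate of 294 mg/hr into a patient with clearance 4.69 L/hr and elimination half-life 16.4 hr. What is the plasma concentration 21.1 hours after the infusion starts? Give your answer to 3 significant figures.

37.0 µg/mL

Css = rate / CL = 294 / 4.69 = 62.69 µg/mL
k = ln 2 / 16.4 = 0.04227 hr⁻¹
C(t) = Css (1 − e^(−kt)) = 62.69 × (1 − e^(−0.8918)) = 62.69 × 0.5901 ≈ 37.0 µg/mL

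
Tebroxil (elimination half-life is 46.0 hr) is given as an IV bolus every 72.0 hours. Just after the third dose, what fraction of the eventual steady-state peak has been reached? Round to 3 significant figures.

k = ln 2 / 46.0 = 0.01507 hr⁻¹
f_n = 1 − e^(−nkτ) = 1 − e^(−3 × 0.01507 × 72.0) = 1 − e^(−3.255) = 1 − 0.03859 ≈ 0.961

0.961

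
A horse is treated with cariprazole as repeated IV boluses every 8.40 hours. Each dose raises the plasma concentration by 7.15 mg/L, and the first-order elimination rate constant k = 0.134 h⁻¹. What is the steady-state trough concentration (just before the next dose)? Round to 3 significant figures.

3.43 mg/L

Fraction remaining after one interval: e^(−kτ) = e^(−0.1340 × 8.40) = 0.3245
R = 1 / (1 − 0.3245) = 1.480
Css,max = 7.15 × 1.480 = 10.58 mg/L
Css,min = Css,max × e^(−kτ) = 10.58 × 0.3245 ≈ 3.43 mg/L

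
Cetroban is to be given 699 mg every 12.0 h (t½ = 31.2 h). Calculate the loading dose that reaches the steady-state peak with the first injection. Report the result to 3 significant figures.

k = ln 2 / 31.2 = 0.02222 h⁻¹
Accumulation ratio R = 1 / (1 − e^(−kτ)) = 1 / (1 − e^(−0.02222×12.0)) = 1 / (1 − 0.7660) = 4.273
Loading dose = maintenance dose × R = 699 × 4.273 ≈ 2990 mg

2990 mg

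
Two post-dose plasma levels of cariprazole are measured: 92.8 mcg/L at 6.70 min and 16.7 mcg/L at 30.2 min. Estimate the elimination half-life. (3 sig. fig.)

k = ln(C₁/C₂) / (t₂ − t₁) = ln(92.8/16.7) / (30.2 − 6.70)
  = 1.715 / 23.50 = 0.07298 min⁻¹
t½ = ln 2 / k = ln 2 / 0.07298 ≈ 9.50 minutes

9.50 minutes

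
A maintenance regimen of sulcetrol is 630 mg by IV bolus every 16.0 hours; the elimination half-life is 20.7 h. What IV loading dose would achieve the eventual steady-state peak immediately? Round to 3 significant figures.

k = ln 2 / 20.7 = 0.03349 h⁻¹
Accumulation ratio R = 1 / (1 − e^(−kτ)) = 1 / (1 − e^(−0.03349×16.0)) = 1 / (1 − 0.5852) = 2.411
Loading dose = maintenance dose × R = 630 × 2.411 ≈ 1520 mg

1520 mg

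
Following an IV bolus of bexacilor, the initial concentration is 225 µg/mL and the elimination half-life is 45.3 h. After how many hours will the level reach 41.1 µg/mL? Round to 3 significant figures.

k = ln 2 / 45.3 = 0.01530 h⁻¹
C(t) = C₀ e^(−kt)  ⇒  t = ln(C₀/C) / k
t = ln(225/41.1) / 0.01530 = 1.700 / 0.01530 ≈ 111 hours

111 hours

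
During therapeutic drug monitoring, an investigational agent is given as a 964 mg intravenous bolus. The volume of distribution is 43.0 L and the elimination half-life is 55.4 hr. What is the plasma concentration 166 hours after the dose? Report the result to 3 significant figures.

C₀ = dose / V = 964 / 43.0 = 22.42 mg/L
k = ln 2 / 55.4 = 0.01251 hr⁻¹
C(t) = C₀ e^(−kt) = 22.42 × e^(−0.01251 × 166) = 22.42 × e^(−2.077) = 22.42 × 0.1253 ≈ 2.81 mg/L

2.81 mg/L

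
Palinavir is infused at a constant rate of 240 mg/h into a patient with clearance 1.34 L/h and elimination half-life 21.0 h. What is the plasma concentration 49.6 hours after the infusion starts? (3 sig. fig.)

Css = rate / CL = 240 / 1.34 = 179.1 µg/mL
k = ln 2 / 21.0 = 0.03301 h⁻¹
C(t) = Css (1 − e^(−kt)) = 179.1 × (1 − e^(−1.637)) = 179.1 × 0.8055 ≈ 144 µg/mL

144 µg/mL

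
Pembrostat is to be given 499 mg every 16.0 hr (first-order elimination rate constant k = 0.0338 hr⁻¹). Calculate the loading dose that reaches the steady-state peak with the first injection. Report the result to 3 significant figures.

1190 mg

Accumulation ratio R = 1 / (1 − e^(−kτ)) = 1 / (1 − e^(−0.03380×16.0)) = 1 / (1 − 0.5823) = 2.394
Loading dose = maintenance dose × R = 499 × 2.394 ≈ 1190 mg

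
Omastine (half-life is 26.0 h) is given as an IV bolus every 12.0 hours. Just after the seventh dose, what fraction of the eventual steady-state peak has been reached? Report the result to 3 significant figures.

k = ln 2 / 26.0 = 0.02666 h⁻¹
f_n = 1 − e^(−nkτ) = 1 − e^(−7 × 0.02666 × 12.0) = 1 − e^(−2.239) = 1 − 0.1065 ≈ 0.893

0.893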